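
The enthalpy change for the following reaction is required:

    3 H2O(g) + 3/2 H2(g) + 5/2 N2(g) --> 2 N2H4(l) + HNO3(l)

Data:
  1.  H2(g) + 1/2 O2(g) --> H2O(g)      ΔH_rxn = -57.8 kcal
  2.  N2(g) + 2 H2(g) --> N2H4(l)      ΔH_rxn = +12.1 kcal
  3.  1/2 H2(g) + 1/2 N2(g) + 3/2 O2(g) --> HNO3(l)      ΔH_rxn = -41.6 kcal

ΔH_rxn = 156.0 kcal

eq. 1 reversed and × 3: (-3)·(-57.8) = +173.4 kcal
eq. 2 × 2: (2)·(+12.1) = +24.2 kcal
eq. 3 as written: -41.6 kcal
ΔH_rxn = (-3)·(-57.8) + (2)·(+12.1) + (1)·(-41.6) = 156.0 kcal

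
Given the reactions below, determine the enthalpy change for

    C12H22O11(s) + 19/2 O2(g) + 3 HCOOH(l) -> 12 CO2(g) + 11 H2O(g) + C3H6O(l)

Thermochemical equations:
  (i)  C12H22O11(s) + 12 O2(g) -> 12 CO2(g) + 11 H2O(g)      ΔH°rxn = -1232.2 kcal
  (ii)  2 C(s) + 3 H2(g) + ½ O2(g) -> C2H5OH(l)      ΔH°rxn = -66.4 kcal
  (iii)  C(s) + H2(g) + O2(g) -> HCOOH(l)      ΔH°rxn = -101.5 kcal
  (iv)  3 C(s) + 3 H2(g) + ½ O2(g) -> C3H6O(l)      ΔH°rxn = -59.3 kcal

ΔH°rxn = -987.0 kcal

(i) as written: -1232.2 kcal
(ii): not needed.
(iii) reversed and × 3: (-3)·(-101.5) = +304.5 kcal
(iv) as written: -59.3 kcal
Summing the manipulated equations, ΔH°rxn = (-1232.2) + (+304.5) + (-59.3) = -987.0 kcal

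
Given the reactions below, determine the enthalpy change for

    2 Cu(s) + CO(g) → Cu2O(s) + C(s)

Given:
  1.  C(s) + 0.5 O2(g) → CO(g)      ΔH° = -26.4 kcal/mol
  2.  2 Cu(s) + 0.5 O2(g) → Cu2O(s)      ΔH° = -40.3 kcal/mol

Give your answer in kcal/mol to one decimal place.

eq. 1 reversed (CO(g) must end up as a reactant): +26.4 kcal/mol
eq. 2 as written (Cu2O(s) already on the product side): -40.3 kcal/mol
ΔH° = (-1)·(-26.4) + (1)·(-40.3) = -13.9 kcal/mol

ΔH° = -13.9 kcal/mol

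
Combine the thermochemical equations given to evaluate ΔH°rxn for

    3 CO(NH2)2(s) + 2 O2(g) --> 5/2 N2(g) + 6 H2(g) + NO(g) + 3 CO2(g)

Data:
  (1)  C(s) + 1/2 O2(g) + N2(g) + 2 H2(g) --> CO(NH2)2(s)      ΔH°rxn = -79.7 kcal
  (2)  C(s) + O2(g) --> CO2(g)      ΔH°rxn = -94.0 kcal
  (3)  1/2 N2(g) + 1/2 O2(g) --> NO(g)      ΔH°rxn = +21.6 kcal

ΔH°rxn = -21.3 kcal

(1) reversed and × 3: (-3)·(-79.7) = +239.1 kcal
(2) × 3: (3)·(-94.0) = -282.0 kcal
(3) as written: +21.6 kcal
ΔH°rxn = (+239.1) + (-282.0) + (+21.6) = -21.3 kcal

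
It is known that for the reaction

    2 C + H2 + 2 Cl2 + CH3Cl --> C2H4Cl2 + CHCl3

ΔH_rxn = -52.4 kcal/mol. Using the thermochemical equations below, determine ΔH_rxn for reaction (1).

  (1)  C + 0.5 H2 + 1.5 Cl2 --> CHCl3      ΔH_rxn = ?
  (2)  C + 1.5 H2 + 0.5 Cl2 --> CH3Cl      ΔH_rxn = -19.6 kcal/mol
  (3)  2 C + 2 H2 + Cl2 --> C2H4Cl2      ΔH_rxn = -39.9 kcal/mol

ΔH_rxn = -32.1 kcal/mol

(1) as written (CHCl3 already on the product side): contributes x
(2) reversed (CH3Cl must end up as a reactant): +19.6 kcal/mol
(3) as written (C2H4Cl2 already on the product side): -39.9 kcal/mol
-52.4 = (+19.6) + (-39.9) + x
x = (-52.4 − (-20.3)) / (1) = -32.1 kcal/mol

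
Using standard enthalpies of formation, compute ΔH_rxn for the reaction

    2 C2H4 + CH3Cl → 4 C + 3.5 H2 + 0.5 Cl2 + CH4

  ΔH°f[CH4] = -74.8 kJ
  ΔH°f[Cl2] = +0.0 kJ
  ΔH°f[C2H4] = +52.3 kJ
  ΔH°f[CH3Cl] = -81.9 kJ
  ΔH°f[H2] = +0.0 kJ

ΔH°rxn = Σ nΔHf°(products) − Σ nΔHf°(reactants).
Products: 4·(+0.0) + 7/2·(+0.0) + 1/2·(+0.0) + 1·(-74.8) = -74.8
Reactants: 2·(+52.3) + 1·(-81.9) = +22.7
ΔH_rxn = (-74.8) − (+22.7) = -97.5 kJ

ΔH_rxn = -97.5 kJ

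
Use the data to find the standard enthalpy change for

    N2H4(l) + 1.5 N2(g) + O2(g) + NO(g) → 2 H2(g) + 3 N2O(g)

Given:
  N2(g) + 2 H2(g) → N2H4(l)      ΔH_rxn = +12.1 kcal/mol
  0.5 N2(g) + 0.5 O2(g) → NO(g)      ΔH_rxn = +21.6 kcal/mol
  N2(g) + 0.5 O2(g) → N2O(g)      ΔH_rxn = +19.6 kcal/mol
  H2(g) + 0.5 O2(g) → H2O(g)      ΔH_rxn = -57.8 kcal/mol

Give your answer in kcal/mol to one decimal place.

equation 1 reversed: -12.1 kcal/mol
equation 2 reversed: -21.6 kcal/mol
equation 3 × 3: (3)·(+19.6) = +58.8 kcal/mol
equation 4: not needed.
Combining the equations, ΔH_rxn = (-12.1) + (-21.6) + (+58.8) = 25.1 kcal/mol

ΔH_rxn = 25.1 kcal/mol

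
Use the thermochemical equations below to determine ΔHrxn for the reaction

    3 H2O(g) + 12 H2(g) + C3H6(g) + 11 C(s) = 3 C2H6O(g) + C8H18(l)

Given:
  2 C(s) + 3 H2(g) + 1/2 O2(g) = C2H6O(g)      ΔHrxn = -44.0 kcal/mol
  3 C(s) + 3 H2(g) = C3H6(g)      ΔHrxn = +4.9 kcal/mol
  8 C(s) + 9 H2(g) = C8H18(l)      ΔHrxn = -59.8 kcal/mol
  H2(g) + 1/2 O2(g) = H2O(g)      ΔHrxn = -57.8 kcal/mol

equation 1 × 3 (×3 to match 3 C2H6O(g) in the target): (3)·(-44.0) = -132.0 kcal/mol
equation 2 reversed (C3H6(g) must end up as a reactant): -4.9 kcal/mol
equation 3 as written (C8H18(l) already on the product side): -59.8 kcal/mol
equation 4 reversed and × 3 (H2O(g) must end up as a reactant; scale by 3 for the 3 H2O(g)): (-3)·(-57.8) = +173.4 kcal/mol
Combining the equations, ΔHrxn = (3)·(-44.0) + (-1)·(+4.9) + (1)·(-59.8) + (-3)·(-57.8) = -23.3 kcal/mol

ΔHrxn = -23.3 kcal/mol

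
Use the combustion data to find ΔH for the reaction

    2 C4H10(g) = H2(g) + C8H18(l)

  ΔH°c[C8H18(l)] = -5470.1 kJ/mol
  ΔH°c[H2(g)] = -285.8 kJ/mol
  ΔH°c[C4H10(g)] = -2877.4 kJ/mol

Using ΔH = Σ nΔHc°(reactants) − Σ nΔHc°(products):
= [2·(-2877.4)] − [1·(-285.8) + 1·(-5470.1)]
= 1.1 kJ/mol

ΔH = 1.1 kJ/mol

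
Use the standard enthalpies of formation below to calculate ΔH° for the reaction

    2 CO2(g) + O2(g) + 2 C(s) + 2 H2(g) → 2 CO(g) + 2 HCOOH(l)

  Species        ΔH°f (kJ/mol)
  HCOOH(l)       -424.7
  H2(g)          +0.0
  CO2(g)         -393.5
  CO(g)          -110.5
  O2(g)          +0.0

ΔH° = -283.4 kJ/mol

Products: 2·(-110.5) + 2·(-424.7) = -1070.4
Reactants: 2·(-393.5) + 1·(+0.0) + 2·(+0.0) + 2·(+0.0) = -787.0
ΔH° = (-1070.4) − (-787.0) = -283.4 kJ/mol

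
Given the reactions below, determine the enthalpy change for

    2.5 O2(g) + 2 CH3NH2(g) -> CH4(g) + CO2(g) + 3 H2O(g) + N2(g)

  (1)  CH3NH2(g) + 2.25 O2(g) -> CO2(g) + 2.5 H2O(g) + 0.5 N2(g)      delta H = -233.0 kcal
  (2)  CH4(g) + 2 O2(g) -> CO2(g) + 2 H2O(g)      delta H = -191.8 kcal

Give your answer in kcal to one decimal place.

delta H = -274.2 kcal

(1) × 2: (2)·(-233.0) = -466.0 kcal
(2) reversed: +191.8 kcal
Summing the manipulated equations, delta H = (2)·(-233.0) + (-1)·(-191.8) = -274.2 kcal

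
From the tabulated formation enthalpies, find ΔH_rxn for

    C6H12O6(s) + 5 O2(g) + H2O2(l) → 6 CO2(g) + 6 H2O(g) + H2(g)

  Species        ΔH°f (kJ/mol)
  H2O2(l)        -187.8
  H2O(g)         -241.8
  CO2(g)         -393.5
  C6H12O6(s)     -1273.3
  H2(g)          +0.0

ΔH_rxn = -2350.7 kJ/mol

Products: 6·(-393.5) + 6·(-241.8) + 1·(+0.0) = -3811.8
Reactants: 1·(-1273.3) + 5·(+0.0) + 1·(-187.8) = -1461.1
ΔH_rxn = (-3811.8) − (-1461.1) = -2350.7 kJ/mol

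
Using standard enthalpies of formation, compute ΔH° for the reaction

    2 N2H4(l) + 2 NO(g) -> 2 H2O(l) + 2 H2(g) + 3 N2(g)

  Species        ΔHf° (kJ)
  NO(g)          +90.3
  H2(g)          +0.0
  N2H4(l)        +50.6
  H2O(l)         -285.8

ΔH°rxn = Σ nΔHf°(products) − Σ nΔHf°(reactants).
Products: 2·(-285.8) + 2·(+0.0) + 3·(+0.0) = -571.6
Reactants: 2·(+50.6) + 2·(+90.3) = +281.8
ΔH° = (-571.6) − (+281.8) = -853.4 kJ

ΔH° = -853.4 kJ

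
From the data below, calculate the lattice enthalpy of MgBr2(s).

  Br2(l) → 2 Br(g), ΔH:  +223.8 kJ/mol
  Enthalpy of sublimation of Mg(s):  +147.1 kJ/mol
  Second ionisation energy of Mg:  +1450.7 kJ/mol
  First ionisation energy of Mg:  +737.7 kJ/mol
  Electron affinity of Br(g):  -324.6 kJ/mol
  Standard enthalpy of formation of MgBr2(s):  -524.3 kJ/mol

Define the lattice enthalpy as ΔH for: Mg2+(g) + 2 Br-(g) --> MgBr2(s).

U = -2434.4 kJ/mol

ΔHf° = 1·ΔHsub + 1·(ΣIE) + 1·D(Br2) + 2·EA + U
-524.3 = 1·(+147.1) + 1·(+2188.4) + 1·(+223.8) + 2·(-324.6) + U
U = -524.3 − (+1910.1) = -2434.4 kJ/mol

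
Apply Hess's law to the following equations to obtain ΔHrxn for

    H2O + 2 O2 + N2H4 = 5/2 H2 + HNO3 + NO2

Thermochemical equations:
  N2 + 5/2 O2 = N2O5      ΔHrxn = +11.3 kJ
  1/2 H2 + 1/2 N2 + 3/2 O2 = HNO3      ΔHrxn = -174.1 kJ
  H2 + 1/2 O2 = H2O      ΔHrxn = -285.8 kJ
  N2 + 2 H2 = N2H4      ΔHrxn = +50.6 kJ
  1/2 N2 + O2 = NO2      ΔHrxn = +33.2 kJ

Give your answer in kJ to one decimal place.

ΔHrxn = 94.3 kJ

equation 1: not needed.
equation 2 as written: -174.1 kJ
equation 3 reversed: +285.8 kJ
equation 4 reversed: -50.6 kJ
equation 5 as written: +33.2 kJ
Combining the equations, ΔHrxn = (-174.1) + (+285.8) + (-50.6) + (+33.2) = 94.3 kJ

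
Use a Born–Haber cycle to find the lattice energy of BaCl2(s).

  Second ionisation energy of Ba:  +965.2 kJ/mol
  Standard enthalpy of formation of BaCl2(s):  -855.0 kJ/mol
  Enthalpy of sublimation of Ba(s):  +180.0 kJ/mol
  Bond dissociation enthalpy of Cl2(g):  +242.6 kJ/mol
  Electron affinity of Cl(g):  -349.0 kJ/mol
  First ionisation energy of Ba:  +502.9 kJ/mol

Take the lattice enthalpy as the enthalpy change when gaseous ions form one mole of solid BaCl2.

U = -2047.7 kJ/mol

ΔHf° = 1·ΔHsub + 1·(ΣIE) + 1·D(Cl2) + 2·EA + U
-855.0 = 1·(+180.0) + 1·(+1468.1) + 1·(+242.6) + 2·(-349.0) + U
U = -855.0 − (+1192.7) = -2047.7 kJ/mol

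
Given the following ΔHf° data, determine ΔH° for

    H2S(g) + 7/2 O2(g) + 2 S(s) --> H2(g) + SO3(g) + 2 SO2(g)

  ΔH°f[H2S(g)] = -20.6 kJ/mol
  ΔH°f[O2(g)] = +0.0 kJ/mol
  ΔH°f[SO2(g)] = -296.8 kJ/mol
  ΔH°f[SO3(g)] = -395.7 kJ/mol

ΔH° = -968.7 kJ/mol

Products: 1·(+0.0) + 1·(-395.7) + 2·(-296.8) = -989.3
Reactants: 1·(-20.6) + 7/2·(+0.0) + 2·(+0.0) = -20.6
ΔH° = (-989.3) − (-20.6) = -968.7 kJ/mol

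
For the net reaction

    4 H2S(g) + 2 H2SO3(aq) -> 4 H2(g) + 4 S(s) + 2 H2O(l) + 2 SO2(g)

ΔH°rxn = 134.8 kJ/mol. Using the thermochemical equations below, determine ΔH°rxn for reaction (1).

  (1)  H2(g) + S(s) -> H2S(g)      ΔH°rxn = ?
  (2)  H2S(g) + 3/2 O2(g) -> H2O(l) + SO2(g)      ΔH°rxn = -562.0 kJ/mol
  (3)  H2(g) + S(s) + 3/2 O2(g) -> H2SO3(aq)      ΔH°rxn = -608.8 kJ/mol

ΔH°rxn = -20.6 kJ/mol

(1) reversed and × 2: contributes −2·x
(2) × 2 (×2 to match 2 H2O(l) in the target): (2)·(-562.0) = -1124.0 kJ/mol
(3) reversed and × 2 (reverse to put H2SO3(aq) on the reactant side; ×2 to match 2 H2SO3(aq) in the target): (-2)·(-608.8) = +1217.6 kJ/mol
+134.8 = (-1124.0) + (+1217.6) − 2·x
x = (+134.8 − (+93.6)) / (-2) = -20.6 kJ/mol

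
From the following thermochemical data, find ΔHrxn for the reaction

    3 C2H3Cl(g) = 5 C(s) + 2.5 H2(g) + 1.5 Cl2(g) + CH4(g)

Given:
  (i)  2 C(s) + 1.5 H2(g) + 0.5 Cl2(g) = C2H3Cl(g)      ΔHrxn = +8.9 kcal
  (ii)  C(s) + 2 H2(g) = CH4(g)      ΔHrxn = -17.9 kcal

(i) reversed and × 3 (reverse to put C2H3Cl(g) on the reactant side; ×3 to match 3 C2H3Cl(g) in the target): (-3)·(+8.9) = -26.7 kcal
(ii) as written (CH4(g) already on the product side): -17.9 kcal
By Hess's law, ΔHrxn = (-3)·(+8.9) + (1)·(-17.9) = -44.6 kcal

ΔHrxn = -44.6 kcal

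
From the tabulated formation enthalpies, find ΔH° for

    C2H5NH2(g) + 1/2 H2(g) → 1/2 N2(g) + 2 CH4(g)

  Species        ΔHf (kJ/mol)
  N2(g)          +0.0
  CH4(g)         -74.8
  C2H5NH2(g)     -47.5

ΔH° = -102.1 kJ/mol

Products: 1/2·(+0.0) + 2·(-74.8) = -149.6
Reactants: 1·(-47.5) + 1/2·(+0.0) = -47.5
ΔH° = (-149.6) − (-47.5) = -102.1 kJ/mol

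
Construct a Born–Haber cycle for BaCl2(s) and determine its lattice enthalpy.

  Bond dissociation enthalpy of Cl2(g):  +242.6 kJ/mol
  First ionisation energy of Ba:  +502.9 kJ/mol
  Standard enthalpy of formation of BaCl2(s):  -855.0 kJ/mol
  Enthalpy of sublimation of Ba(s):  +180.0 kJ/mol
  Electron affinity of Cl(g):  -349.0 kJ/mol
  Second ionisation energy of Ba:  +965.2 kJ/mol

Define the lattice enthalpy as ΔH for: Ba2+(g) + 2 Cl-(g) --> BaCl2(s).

U = -2047.7 kJ/mol

ΔHf° = 1·ΔHsub + 1·(ΣIE) + 1·D(Cl2) + 2·EA + U
-855.0 = 1·(+180.0) + 1·(+1468.1) + 1·(+242.6) + 2·(-349.0) + U
U = -855.0 − (+1192.7) = -2047.7 kJ/mol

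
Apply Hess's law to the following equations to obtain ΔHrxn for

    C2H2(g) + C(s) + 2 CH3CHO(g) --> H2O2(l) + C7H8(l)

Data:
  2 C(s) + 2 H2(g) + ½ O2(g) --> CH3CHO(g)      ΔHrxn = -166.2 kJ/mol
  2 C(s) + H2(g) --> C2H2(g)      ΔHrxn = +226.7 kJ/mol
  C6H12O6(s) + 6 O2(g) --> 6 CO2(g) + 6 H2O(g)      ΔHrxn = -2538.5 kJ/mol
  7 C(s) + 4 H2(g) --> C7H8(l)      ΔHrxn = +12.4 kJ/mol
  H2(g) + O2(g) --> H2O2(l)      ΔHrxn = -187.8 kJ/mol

ΔHrxn = -69.7 kJ/mol

equation 1 reversed and × 2: (-2)·(-166.2) = +332.4 kJ/mol
equation 2 reversed: -226.7 kJ/mol
equation 3: not needed.
equation 4 as written: +12.4 kJ/mol
equation 5 as written: -187.8 kJ/mol
Since enthalpy is a state function, ΔHrxn = (-2)·(-166.2) + (-1)·(+226.7) + (1)·(+12.4) + (1)·(-187.8) = -69.7 kJ/mol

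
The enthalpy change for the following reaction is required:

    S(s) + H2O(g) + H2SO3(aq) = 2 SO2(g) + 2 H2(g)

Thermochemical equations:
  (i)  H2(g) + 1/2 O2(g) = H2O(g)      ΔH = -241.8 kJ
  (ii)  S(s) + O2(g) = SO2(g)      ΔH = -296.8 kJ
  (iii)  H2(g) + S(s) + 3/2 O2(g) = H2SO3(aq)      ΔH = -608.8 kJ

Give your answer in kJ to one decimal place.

(i) reversed: +241.8 kJ
(ii) × 2: (2)·(-296.8) = -593.6 kJ
(iii) reversed: +608.8 kJ
ΔH = (+241.8) + (-593.6) + (+608.8) = 257.0 kJ

ΔH = 257.0 kJ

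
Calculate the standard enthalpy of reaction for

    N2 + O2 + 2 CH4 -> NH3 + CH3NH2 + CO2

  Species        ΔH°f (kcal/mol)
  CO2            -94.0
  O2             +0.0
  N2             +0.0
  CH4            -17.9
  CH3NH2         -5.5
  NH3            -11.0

ΔH°rxn = Σ nΔHf°(products) − Σ nΔHf°(reactants).
Products: 1·(-11.0) + 1·(-5.5) + 1·(-94.0) = -110.5
Reactants: 1·(+0.0) + 1·(+0.0) + 2·(-17.9) = -35.8
ΔHrxn = (-110.5) − (-35.8) = -74.7 kcal/mol

ΔHrxn = -74.7 kcal/mol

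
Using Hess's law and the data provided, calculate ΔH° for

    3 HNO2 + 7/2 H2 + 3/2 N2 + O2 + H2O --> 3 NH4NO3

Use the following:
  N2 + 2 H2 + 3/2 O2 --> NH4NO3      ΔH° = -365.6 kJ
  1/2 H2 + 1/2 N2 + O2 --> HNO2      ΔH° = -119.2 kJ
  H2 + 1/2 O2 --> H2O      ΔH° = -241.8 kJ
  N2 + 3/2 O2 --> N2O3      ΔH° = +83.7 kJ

equation 1 × 3 (×3 to match 3 NH4NO3 in the target): (3)·(-365.6) = -1096.8 kJ
equation 2 reversed and × 3 (reverse to put HNO2 on the reactant side; scale by 3 for the 3 HNO2): (-3)·(-119.2) = +357.6 kJ
equation 3 reversed (H2O must end up as a reactant): +241.8 kJ
equation 4: not needed (N2O3 appears nowhere else).
Since enthalpy is a state function, ΔH° = (3)·(-365.6) + (-3)·(-119.2) + (-1)·(-241.8) = -497.4 kJ

ΔH° = -497.4 kJ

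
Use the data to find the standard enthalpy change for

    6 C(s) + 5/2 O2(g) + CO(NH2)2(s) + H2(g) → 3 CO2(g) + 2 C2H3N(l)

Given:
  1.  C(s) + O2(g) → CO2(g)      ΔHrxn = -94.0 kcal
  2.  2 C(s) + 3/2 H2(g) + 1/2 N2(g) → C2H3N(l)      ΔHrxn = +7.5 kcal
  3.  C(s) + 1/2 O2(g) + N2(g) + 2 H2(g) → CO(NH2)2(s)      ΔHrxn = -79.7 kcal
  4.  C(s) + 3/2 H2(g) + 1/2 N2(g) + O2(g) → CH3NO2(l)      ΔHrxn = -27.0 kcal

eq. 1 × 3: (3)·(-94.0) = -282.0 kcal
eq. 2 × 2: (2)·(+7.5) = +15.0 kcal
eq. 3 reversed: +79.7 kcal
eq. 4: not needed.
ΔHrxn = (-282.0) + (+15.0) + (+79.7) = -187.3 kcal

ΔHrxn = -187.3 kcal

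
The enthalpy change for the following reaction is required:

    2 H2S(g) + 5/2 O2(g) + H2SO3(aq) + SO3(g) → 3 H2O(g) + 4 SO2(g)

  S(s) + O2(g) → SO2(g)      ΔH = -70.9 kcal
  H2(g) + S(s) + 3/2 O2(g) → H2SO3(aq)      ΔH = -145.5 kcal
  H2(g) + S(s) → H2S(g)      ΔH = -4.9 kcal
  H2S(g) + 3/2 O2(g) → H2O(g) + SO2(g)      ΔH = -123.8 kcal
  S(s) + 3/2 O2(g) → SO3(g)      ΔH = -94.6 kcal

ΔH = -207.1 kcal

equation 1 as written: -70.9 kcal
equation 2 reversed: +145.5 kcal
equation 3 as written: -4.9 kcal
equation 4 × 3: (3)·(-123.8) = -371.4 kcal
equation 5 reversed: +94.6 kcal
Combining the equations, ΔH = (-70.9) + (+145.5) + (-4.9) + (-371.4) + (+94.6) = -207.1 kcal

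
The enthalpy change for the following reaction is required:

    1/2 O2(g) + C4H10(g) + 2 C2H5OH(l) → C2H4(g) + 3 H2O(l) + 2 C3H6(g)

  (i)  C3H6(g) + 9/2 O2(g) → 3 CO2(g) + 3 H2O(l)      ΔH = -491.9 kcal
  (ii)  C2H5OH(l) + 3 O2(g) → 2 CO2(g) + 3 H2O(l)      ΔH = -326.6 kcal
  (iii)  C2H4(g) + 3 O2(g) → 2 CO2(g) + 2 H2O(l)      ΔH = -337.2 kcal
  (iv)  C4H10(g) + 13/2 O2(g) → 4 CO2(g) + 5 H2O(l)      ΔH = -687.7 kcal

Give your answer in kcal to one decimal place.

(i) reversed and × 2: (-2)·(-491.9) = +983.8 kcal
(ii) × 2: (2)·(-326.6) = -653.2 kcal
(iii) reversed: +337.2 kcal
(iv) as written: -687.7 kcal
ΔH = (+983.8) + (-653.2) + (+337.2) + (-687.7) = -19.9 kcal

ΔH = -19.9 kcal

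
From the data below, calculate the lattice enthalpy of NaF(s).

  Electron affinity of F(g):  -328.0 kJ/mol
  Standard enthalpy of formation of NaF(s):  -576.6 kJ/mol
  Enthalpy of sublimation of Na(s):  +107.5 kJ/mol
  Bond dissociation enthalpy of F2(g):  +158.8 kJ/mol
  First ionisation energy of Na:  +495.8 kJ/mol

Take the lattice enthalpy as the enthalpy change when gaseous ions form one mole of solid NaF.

U = -931.3 kJ/mol

ΔHf° = 1·ΔHsub + 1·(ΣIE) + 1/2·D(F2) + 1·EA + U
-576.6 = 1·(+107.5) + 1·(+495.8) + 1/2·(+158.8) + 1·(-328.0) + U
U = -576.6 − (+354.7) = -931.3 kJ/mol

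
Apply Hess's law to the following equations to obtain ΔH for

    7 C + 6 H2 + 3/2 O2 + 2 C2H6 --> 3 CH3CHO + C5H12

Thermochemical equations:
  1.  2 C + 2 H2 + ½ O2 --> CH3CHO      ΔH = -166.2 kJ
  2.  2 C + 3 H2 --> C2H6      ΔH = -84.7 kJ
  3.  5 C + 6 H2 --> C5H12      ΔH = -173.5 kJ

ΔH = -502.7 kJ

eq. 1 × 3: (3)·(-166.2) = -498.6 kJ
eq. 2 reversed and × 2: (-2)·(-84.7) = +169.4 kJ
eq. 3 as written: -173.5 kJ
By Hess's law, ΔH = (-498.6) + (+169.4) + (-173.5) = -502.7 kJ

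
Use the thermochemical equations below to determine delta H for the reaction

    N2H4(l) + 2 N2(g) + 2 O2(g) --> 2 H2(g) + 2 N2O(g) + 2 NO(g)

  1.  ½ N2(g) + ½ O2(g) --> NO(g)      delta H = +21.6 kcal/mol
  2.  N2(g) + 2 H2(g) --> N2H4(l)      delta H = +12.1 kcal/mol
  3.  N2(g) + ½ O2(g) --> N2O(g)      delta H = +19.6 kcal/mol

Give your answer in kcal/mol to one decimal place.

eq. 1 × 2: (2)·(+21.6) = +43.2 kcal/mol
eq. 2 reversed: -12.1 kcal/mol
eq. 3 × 2: (2)·(+19.6) = +39.2 kcal/mol
Summing the manipulated equations, delta H = (+43.2) + (-12.1) + (+39.2) = 70.3 kcal/mol

delta H = 70.3 kcal/mol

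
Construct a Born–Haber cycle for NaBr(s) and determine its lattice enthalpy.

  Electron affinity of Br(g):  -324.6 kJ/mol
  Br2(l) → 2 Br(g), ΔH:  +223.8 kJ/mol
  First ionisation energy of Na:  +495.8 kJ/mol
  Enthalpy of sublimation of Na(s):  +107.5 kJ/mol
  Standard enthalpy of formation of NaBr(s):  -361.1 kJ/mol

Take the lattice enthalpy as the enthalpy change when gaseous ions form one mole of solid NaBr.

U = -751.7 kJ/mol

ΔHf° = 1·ΔHsub + 1·(ΣIE) + 1/2·D(Br2) + 1·EA + U
-361.1 = 1·(+107.5) + 1·(+495.8) + 1/2·(+223.8) + 1·(-324.6) + U
U = -361.1 − (+390.6) = -751.7 kJ/mol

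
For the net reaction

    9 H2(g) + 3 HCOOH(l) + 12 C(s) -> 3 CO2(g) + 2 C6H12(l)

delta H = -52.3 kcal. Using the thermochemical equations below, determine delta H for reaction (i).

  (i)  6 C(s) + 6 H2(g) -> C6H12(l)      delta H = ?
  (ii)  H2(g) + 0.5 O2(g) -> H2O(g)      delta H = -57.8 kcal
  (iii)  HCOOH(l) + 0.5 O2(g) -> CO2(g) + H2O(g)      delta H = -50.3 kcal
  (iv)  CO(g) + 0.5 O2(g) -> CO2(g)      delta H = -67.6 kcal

(i) × 2 (×2 to match 2 C6H12(l) in the target): contributes 2·x
(ii) reversed and × 3: (-3)·(-57.8) = +173.4 kcal
(iii) × 3 (scale by 3 for the 3 HCOOH(l)): (3)·(-50.3) = -150.9 kcal
(iv): not needed (CO(g) appears nowhere else).
-52.3 = (+173.4) + (-150.9) + 2·x
x = (-52.3 − (+22.5)) / (2) = -37.4 kcal

delta H = -37.4 kcal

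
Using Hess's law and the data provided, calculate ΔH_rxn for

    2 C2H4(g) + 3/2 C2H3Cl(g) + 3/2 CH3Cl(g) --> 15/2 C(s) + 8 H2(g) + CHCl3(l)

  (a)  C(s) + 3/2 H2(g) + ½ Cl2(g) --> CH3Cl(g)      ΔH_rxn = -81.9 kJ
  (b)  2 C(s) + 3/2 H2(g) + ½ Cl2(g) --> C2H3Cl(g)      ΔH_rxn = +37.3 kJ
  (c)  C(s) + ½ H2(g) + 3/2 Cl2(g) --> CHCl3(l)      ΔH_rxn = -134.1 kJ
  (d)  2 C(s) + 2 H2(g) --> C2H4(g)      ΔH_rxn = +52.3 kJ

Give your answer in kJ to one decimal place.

(a) reversed and × 3/2: (-3/2)·(-81.9) = +122.85 kJ
(b) reversed and × 3/2: (-3/2)·(+37.3) = -55.95 kJ
(c) as written: -134.1 kJ
(d) reversed and × 2: (-2)·(+52.3) = -104.6 kJ
Combining the equations, ΔH_rxn = (-3/2)·(-81.9) + (-3/2)·(+37.3) + (1)·(-134.1) + (-2)·(+52.3) = -171.8 kJ

ΔH_rxn = -171.8 kJ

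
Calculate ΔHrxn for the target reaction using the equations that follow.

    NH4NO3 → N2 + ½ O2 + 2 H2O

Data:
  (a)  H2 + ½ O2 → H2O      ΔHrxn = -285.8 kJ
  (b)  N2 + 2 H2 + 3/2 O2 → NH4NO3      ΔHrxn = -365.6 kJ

(a) × 2 (×2 to match 2 H2O in the target): (2)·(-285.8) = -571.6 kJ
(b) reversed (reverse to put NH4NO3 on the reactant side): +365.6 kJ
ΔHrxn = (2)·(-285.8) + (-1)·(-365.6) = -206.0 kJ

ΔHrxn = -206.0 kJ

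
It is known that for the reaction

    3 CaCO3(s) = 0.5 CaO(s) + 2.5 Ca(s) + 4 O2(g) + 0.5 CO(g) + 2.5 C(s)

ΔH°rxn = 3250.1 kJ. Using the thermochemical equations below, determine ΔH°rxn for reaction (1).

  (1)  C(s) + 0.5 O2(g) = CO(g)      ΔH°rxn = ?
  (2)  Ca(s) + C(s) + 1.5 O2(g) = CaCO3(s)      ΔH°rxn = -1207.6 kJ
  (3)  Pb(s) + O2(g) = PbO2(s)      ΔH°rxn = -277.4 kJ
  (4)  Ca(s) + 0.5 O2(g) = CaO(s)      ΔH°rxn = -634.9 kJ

(1) × 1/2: contributes 1/2·x
(2) reversed and × 3: (-3)·(-1207.6) = +3622.8 kJ
(3): not needed.
(4) × 1/2: (1/2)·(-634.9) = -317.45 kJ
+3250.1 = (+3622.8) + (-317.45) + 1/2·x
x = (+3250.1 − (+3305.35)) / (1/2) = -110.5 kJ

ΔH°rxn = -110.5 kJ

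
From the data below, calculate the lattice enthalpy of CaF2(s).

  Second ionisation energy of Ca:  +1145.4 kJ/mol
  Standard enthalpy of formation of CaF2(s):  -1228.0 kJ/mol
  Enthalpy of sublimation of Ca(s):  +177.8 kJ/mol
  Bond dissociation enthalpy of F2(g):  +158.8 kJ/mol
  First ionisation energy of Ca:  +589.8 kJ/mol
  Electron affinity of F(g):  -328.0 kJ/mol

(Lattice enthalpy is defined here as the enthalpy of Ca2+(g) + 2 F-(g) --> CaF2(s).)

ΔHf° = 1·ΔHsub + 1·(ΣIE) + 1·D(F2) + 2·EA + U
-1228.0 = 1·(+177.8) + 1·(+1735.2) + 1·(+158.8) + 2·(-328.0) + U
U = -1228.0 − (+1415.8) = -2643.8 kJ/mol

U = -2643.8 kJ/mol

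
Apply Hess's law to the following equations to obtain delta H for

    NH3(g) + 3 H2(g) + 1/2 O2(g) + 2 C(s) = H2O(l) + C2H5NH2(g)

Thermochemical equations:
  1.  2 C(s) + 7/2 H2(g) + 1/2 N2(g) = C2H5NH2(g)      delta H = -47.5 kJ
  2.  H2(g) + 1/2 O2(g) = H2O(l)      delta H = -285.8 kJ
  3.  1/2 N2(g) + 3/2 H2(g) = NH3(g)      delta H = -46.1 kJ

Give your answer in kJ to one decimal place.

delta H = -287.2 kJ

eq. 1 as written (C2H5NH2(g) already on the product side): -47.5 kJ
eq. 2 as written (H2O(l) already on the product side): -285.8 kJ
eq. 3 reversed (NH3(g) must end up as a reactant): +46.1 kJ
Since enthalpy is a state function, delta H = (-47.5) + (-285.8) + (+46.1) = -287.2 kJ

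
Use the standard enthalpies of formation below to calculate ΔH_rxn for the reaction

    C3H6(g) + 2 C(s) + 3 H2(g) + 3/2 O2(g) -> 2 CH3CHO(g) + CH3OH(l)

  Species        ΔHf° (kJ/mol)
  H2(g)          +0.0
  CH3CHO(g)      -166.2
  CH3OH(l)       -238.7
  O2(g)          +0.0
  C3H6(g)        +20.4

ΔH_rxn = -591.5 kJ/mol

Products: 2·(-166.2) + 1·(-238.7) = -571.1
Reactants: 1·(+20.4) + 2·(+0.0) + 3·(+0.0) + 3/2·(+0.0) = +20.4
ΔH_rxn = (-571.1) − (+20.4) = -591.5 kJ/mol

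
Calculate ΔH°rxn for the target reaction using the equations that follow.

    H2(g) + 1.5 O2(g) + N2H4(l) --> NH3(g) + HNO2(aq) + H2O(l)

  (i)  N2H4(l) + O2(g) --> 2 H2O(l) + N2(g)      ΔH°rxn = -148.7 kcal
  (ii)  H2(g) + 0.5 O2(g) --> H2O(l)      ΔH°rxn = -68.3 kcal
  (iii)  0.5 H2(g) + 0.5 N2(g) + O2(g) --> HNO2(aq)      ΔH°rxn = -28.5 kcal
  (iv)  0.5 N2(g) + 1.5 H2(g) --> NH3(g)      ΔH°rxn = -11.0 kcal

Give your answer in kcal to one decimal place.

ΔH°rxn = -119.9 kcal

(i) as written (N2H4(l) already on the reactant side): -148.7 kcal
(ii) reversed: +68.3 kcal
(iii) as written (HNO2(aq) already on the product side): -28.5 kcal
(iv) as written (NH3(g) already on the product side): -11.0 kcal
ΔH°rxn = (1)·(-148.7) + (-1)·(-68.3) + (1)·(-28.5) + (1)·(-11.0) = -119.9 kcal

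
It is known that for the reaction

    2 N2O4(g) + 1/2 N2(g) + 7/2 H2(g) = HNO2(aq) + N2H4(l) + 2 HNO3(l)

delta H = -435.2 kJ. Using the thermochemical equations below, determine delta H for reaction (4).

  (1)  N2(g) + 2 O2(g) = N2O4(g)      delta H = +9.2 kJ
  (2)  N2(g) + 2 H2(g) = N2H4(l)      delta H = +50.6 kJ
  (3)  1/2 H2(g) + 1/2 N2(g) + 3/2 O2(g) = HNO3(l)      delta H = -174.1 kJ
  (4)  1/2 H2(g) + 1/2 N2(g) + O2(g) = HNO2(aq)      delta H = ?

delta H = -119.2 kJ

(1) reversed and × 2 (N2O4(g) must end up as a reactant; ×2 to match 2 N2O4(g) in the target): (-2)·(+9.2) = -18.4 kJ
(2) as written (N2H4(l) already on the product side): +50.6 kJ
(3) × 2 (scale by 2 for the 2 HNO3(l)): (2)·(-174.1) = -348.2 kJ
(4) as written (HNO2(aq) already on the product side): contributes x
-435.2 = (-18.4) + (+50.6) + (-348.2) + x
x = (-435.2 − (-316.0)) / (1) = -119.2 kJ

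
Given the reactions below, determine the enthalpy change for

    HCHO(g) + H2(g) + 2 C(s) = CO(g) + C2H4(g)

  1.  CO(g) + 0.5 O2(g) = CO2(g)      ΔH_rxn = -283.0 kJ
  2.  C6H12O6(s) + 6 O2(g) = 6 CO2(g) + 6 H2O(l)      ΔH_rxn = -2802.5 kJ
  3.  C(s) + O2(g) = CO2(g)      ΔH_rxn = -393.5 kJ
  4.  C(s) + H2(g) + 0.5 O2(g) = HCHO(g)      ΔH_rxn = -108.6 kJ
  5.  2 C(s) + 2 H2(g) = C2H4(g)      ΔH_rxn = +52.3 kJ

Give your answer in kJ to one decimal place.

eq. 1 reversed: +283.0 kJ
eq. 2: not needed.
eq. 3 as written: -393.5 kJ
eq. 4 reversed: +108.6 kJ
eq. 5 as written: +52.3 kJ
ΔH_rxn = (-1)·(-283.0) + (1)·(-393.5) + (-1)·(-108.6) + (1)·(+52.3) = 50.4 kJ

ΔH_rxn = 50.4 kJ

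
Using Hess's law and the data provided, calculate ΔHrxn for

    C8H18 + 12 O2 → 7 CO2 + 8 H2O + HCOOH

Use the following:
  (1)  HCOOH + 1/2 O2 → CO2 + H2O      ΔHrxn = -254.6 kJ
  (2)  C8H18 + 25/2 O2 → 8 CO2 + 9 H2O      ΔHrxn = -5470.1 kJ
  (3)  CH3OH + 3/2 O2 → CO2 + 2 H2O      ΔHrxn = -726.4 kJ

(1) reversed: +254.6 kJ
(2) as written: -5470.1 kJ
(3): not needed.
By Hess's law, ΔHrxn = (+254.6) + (-5470.1) = -5215.5 kJ

ΔHrxn = -5215.5 kJ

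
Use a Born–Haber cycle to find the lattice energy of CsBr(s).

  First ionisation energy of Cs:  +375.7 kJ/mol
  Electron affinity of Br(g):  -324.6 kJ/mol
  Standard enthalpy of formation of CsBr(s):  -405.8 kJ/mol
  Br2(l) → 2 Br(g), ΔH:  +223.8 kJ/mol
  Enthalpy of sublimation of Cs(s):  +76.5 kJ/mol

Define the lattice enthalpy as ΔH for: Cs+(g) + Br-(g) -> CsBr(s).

U = -645.3 kJ/mol

ΔHf° = 1·ΔHsub + 1·(ΣIE) + 1/2·D(Br2) + 1·EA + U
-405.8 = 1·(+76.5) + 1·(+375.7) + 1/2·(+223.8) + 1·(-324.6) + U
U = -405.8 − (+239.5) = -645.3 kJ/mol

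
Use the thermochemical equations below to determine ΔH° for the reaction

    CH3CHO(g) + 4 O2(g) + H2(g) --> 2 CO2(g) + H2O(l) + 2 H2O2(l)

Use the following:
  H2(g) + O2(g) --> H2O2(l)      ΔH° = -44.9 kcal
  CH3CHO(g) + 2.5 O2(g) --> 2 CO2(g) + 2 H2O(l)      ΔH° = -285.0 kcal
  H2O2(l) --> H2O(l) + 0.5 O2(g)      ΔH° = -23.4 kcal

ΔH° = -306.5 kcal

equation 1 as written: -44.9 kcal
equation 2 as written: -285.0 kcal
equation 3 reversed: +23.4 kcal
Since enthalpy is a state function, ΔH° = (-44.9) + (-285.0) + (+23.4) = -306.5 kcal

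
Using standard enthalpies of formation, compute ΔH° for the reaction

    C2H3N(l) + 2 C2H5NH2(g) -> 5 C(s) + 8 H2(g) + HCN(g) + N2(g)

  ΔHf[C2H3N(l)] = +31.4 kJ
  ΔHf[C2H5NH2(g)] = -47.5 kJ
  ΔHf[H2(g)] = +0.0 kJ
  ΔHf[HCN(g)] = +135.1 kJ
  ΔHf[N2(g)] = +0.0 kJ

Products: 5·(+0.0) + 8·(+0.0) + 1·(+135.1) + 1·(+0.0) = +135.1
Reactants: 1·(+31.4) + 2·(-47.5) = -63.6
ΔH° = (+135.1) − (-63.6) = 198.7 kJ

ΔH° = 198.7 kJ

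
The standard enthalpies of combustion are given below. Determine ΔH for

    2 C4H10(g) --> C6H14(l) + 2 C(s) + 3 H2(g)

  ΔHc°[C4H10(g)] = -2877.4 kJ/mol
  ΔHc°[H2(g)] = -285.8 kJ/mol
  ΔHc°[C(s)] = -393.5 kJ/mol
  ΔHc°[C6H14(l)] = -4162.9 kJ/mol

With combustion enthalpies, reactants minus products:
= [2·(-2877.4)] − [1·(-4162.9) + 2·(-393.5) + 3·(-285.8)]
= 52.5 kJ/mol

ΔH = 52.5 kJ/mol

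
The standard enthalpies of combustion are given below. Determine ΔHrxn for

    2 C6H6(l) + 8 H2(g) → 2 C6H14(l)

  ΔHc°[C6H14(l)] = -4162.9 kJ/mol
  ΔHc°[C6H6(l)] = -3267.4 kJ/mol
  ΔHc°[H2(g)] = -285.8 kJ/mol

With combustion enthalpies, reactants minus products:
= [2·(-3267.4) + 8·(-285.8)] − [2·(-4162.9)]
= -495.4 kJ/mol

ΔHrxn = -495.4 kJ/mol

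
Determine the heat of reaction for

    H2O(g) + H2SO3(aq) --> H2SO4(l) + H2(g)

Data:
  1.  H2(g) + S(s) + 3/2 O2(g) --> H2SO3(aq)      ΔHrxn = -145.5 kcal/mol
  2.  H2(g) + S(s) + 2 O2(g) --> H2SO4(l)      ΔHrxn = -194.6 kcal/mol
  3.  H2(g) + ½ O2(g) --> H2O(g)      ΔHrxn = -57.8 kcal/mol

ΔHrxn = 8.7 kcal/mol

eq. 1 reversed (H2SO3(aq) must end up as a reactant): +145.5 kcal/mol
eq. 2 as written (H2SO4(l) already on the product side): -194.6 kcal/mol
eq. 3 reversed (reverse to put H2O(g) on the reactant side): +57.8 kcal/mol
Summing the manipulated equations, ΔHrxn = (-1)·(-145.5) + (1)·(-194.6) + (-1)·(-57.8) = 8.7 kcal/mol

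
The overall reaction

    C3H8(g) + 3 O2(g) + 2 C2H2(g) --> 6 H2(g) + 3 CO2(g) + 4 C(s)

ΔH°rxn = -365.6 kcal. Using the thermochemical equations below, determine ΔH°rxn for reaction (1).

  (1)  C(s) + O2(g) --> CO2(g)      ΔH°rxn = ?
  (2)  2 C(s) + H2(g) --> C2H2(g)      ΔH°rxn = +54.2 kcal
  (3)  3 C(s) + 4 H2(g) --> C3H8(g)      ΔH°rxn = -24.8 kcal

ΔH°rxn = -94.0 kcal

(1) × 3: contributes 3·x
(2) reversed and × 2: (-2)·(+54.2) = -108.4 kcal
(3) reversed: +24.8 kcal
-365.6 = (-108.4) + (+24.8) + 3·x
x = (-365.6 − (-83.6)) / (3) = -94.0 kcal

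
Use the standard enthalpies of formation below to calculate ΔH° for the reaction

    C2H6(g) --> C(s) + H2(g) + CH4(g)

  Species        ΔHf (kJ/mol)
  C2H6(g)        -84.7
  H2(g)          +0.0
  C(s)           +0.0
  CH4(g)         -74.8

Products: 1·(+0.0) + 1·(+0.0) + 1·(-74.8) = -74.8
Reactants: 1·(-84.7) = -84.7
ΔH° = (-74.8) − (-84.7) = 9.9 kJ/mol

ΔH° = 9.9 kJ/mol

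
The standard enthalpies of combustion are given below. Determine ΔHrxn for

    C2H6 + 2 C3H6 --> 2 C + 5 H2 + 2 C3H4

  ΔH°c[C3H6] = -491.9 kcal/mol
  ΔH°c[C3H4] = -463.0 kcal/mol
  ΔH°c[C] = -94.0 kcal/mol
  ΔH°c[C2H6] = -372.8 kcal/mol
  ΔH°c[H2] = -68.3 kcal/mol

ΔHrxn = 98.9 kcal/mol

With combustion enthalpies, reactants minus products:
= [1·(-372.8) + 2·(-491.9)] − [2·(-94.0) + 5·(-68.3) + 2·(-463.0)]
= 98.9 kcal/mol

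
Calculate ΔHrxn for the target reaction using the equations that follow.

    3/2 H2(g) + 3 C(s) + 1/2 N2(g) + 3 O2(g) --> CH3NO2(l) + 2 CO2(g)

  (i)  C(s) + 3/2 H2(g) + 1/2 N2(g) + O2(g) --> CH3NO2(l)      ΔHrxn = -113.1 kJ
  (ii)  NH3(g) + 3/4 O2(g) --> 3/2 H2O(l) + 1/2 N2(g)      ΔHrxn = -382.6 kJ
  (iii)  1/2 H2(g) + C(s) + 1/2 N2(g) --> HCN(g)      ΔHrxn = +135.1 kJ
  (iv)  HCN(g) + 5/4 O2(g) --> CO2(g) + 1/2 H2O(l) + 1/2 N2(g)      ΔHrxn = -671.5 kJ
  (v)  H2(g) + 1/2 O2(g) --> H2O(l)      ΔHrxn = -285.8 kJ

ΔHrxn = -900.1 kJ

(i) as written: -113.1 kJ
(ii): not needed.
(iii) × 2: (2)·(+135.1) = +270.2 kJ
(iv) × 2: (2)·(-671.5) = -1343.0 kJ
(v) reversed: +285.8 kJ
Combining the equations, ΔHrxn = (-113.1) + (+270.2) + (-1343.0) + (+285.8) = -900.1 kJ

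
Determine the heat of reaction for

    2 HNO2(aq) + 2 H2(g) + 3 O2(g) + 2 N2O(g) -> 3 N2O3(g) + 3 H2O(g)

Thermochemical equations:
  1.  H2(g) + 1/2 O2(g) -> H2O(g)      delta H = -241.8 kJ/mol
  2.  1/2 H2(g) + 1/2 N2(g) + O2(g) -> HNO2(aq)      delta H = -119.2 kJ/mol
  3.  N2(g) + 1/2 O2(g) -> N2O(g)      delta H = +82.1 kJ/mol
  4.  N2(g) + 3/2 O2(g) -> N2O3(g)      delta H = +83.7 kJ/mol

delta H = -400.1 kJ/mol

eq. 1 × 3: (3)·(-241.8) = -725.4 kJ/mol
eq. 2 reversed and × 2: (-2)·(-119.2) = +238.4 kJ/mol
eq. 3 reversed and × 2: (-2)·(+82.1) = -164.2 kJ/mol
eq. 4 × 3: (3)·(+83.7) = +251.1 kJ/mol
Summing the manipulated equations, delta H = (-725.4) + (+238.4) + (-164.2) + (+251.1) = -400.1 kJ/mol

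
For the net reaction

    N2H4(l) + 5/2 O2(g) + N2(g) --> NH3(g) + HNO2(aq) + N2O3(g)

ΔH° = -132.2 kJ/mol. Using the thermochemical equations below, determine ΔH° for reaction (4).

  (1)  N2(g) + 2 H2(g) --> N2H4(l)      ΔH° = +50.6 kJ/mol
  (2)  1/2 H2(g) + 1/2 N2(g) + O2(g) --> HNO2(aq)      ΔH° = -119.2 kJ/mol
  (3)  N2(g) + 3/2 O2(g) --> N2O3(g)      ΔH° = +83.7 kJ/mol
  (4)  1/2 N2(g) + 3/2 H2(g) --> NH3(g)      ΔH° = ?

(1) reversed (N2H4(l) must end up as a reactant): -50.6 kJ/mol
(2) as written (HNO2(aq) already on the product side): -119.2 kJ/mol
(3) as written (N2O3(g) already on the product side): +83.7 kJ/mol
(4) as written (NH3(g) already on the product side): contributes x
-132.2 = (-50.6) + (-119.2) + (+83.7) + x
x = (-132.2 − (-86.1)) / (1) = -46.1 kJ/mol

ΔH° = -46.1 kJ/mol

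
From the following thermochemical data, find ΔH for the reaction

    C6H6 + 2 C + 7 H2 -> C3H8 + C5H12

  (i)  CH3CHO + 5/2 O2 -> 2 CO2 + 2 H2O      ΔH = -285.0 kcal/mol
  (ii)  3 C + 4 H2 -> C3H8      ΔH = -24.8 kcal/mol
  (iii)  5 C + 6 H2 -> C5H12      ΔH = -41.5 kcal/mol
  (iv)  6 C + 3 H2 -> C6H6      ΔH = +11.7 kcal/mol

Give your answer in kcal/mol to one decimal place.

(i): not needed.
(ii) as written: -24.8 kcal/mol
(iii) as written: -41.5 kcal/mol
(iv) reversed: -11.7 kcal/mol
By Hess's law, ΔH = (-24.8) + (-41.5) + (-11.7) = -78.0 kcal/mol

ΔH = -78.0 kcal/mol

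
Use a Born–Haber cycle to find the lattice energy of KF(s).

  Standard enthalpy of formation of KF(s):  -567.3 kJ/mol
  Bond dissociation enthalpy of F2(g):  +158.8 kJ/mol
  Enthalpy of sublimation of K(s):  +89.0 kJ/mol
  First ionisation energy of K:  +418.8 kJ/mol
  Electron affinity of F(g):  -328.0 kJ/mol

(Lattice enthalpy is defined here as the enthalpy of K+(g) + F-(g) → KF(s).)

U = -826.5 kJ/mol

ΔHf° = 1·ΔHsub + 1·(ΣIE) + 1/2·D(F2) + 1·EA + U
-567.3 = 1·(+89.0) + 1·(+418.8) + 1/2·(+158.8) + 1·(-328.0) + U
U = -567.3 − (+259.2) = -826.5 kJ/mol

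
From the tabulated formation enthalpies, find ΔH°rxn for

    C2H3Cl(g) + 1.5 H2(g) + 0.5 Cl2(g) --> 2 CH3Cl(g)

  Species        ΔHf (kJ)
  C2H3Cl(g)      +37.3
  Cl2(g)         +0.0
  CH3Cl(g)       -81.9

ΔH°rxn = -201.1 kJ

ΔH°rxn = Σ nΔHf°(products) − Σ nΔHf°(reactants).
Products: 2·(-81.9) = -163.8
Reactants: 1·(+37.3) + 3/2·(+0.0) + 1/2·(+0.0) = +37.3
ΔH°rxn = (-163.8) − (+37.3) = -201.1 kJ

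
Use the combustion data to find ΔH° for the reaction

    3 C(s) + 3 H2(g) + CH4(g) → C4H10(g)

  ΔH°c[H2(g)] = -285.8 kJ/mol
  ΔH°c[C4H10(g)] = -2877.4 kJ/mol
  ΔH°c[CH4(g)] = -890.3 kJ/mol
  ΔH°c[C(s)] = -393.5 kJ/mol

Using ΔH = Σ nΔHc°(reactants) − Σ nΔHc°(products):
= [3·(-393.5) + 3·(-285.8) + 1·(-890.3)] − [1·(-2877.4)]
= -50.8 kJ/mol

ΔH° = -50.8 kJ/mol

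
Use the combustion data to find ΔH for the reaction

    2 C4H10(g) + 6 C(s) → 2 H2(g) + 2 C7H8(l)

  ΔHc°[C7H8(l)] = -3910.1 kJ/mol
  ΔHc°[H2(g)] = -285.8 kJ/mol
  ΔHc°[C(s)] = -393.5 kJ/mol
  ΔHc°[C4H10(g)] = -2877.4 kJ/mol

ΔH = 276.0 kJ/mol

With combustion enthalpies, reactants minus products:
= [2·(-2877.4) + 6·(-393.5)] − [2·(-285.8) + 2·(-3910.1)]
= 276.0 kJ/mol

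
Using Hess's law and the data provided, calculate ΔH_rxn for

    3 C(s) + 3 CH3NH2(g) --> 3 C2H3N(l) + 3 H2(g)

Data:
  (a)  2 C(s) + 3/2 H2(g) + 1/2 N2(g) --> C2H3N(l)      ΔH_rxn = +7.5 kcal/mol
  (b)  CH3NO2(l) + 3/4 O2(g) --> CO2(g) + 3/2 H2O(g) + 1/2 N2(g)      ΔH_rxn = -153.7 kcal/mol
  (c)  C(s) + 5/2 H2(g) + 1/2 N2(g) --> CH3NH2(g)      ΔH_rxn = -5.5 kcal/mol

(a) × 3: (3)·(+7.5) = +22.5 kcal/mol
(b): not needed.
(c) reversed and × 3: (-3)·(-5.5) = +16.5 kcal/mol
ΔH_rxn = (+22.5) + (+16.5) = 39.0 kcal/mol

ΔH_rxn = 39.0 kcal/mol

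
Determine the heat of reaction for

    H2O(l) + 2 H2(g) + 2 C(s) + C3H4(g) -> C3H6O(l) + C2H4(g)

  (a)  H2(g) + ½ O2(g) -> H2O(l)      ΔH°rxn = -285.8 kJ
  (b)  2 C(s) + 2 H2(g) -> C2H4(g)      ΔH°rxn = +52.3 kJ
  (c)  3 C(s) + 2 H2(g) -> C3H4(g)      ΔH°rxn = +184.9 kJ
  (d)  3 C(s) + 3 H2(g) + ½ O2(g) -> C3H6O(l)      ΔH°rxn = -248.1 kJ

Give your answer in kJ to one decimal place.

(a) reversed (reverse to put H2O(l) on the reactant side): +285.8 kJ
(b) as written (C2H4(g) already on the product side): +52.3 kJ
(c) reversed (C3H4(g) must end up as a reactant): -184.9 kJ
(d) as written (C3H6O(l) already on the product side): -248.1 kJ
Since enthalpy is a state function, ΔH°rxn = (-1)·(-285.8) + (1)·(+52.3) + (-1)·(+184.9) + (1)·(-248.1) = -94.9 kJ

ΔH°rxn = -94.9 kJ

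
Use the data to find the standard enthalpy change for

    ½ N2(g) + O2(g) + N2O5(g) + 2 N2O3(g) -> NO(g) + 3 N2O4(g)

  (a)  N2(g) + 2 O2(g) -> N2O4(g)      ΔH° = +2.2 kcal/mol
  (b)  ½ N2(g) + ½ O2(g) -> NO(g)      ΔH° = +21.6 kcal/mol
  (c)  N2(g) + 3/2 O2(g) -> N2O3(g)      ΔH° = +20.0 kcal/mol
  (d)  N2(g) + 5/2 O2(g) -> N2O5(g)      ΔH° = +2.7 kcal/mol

(a) × 3 (×3 to match 3 N2O4(g) in the target): (3)·(+2.2) = +6.6 kcal/mol
(b) as written (NO(g) already on the product side): +21.6 kcal/mol
(c) reversed and × 2 (reverse to put N2O3(g) on the reactant side; ×2 to match 2 N2O3(g) in the target): (-2)·(+20.0) = -40.0 kcal/mol
(d) reversed (N2O5(g) must end up as a reactant): -2.7 kcal/mol
ΔH° = (3)·(+2.2) + (1)·(+21.6) + (-2)·(+20.0) + (-1)·(+2.7) = -14.5 kcal/mol

ΔH° = -14.5 kcal/mol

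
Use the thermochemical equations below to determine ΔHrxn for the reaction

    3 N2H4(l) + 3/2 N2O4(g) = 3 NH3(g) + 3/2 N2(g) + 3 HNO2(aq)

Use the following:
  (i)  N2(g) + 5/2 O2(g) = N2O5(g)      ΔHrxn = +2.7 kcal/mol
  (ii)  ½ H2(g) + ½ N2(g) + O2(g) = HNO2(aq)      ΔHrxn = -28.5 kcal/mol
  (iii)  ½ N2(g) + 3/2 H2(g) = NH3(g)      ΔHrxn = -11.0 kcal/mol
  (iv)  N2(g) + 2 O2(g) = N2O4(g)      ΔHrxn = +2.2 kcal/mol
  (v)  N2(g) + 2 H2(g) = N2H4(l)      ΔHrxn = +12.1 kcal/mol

(i): not needed.
(ii) × 3: (3)·(-28.5) = -85.5 kcal/mol
(iii) × 3: (3)·(-11.0) = -33.0 kcal/mol
(iv) reversed and × 3/2: (-3/2)·(+2.2) = -3.3 kcal/mol
(v) reversed and × 3: (-3)·(+12.1) = -36.3 kcal/mol
By Hess's law, ΔHrxn = (-85.5) + (-33.0) + (-3.3) + (-36.3) = -158.1 kcal/mol

ΔHrxn = -158.1 kcal/mol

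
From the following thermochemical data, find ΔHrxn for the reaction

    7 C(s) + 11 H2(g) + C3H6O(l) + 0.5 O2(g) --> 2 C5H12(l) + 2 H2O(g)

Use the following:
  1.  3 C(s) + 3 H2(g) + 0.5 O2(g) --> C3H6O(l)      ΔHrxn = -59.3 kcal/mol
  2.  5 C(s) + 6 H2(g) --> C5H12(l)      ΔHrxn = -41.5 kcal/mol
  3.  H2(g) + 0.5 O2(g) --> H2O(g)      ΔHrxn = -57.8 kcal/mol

ΔHrxn = -139.3 kcal/mol

eq. 1 reversed: +59.3 kcal/mol
eq. 2 × 2: (2)·(-41.5) = -83.0 kcal/mol
eq. 3 × 2: (2)·(-57.8) = -115.6 kcal/mol
ΔHrxn = (-1)·(-59.3) + (2)·(-41.5) + (2)·(-57.8) = -139.3 kcal/mol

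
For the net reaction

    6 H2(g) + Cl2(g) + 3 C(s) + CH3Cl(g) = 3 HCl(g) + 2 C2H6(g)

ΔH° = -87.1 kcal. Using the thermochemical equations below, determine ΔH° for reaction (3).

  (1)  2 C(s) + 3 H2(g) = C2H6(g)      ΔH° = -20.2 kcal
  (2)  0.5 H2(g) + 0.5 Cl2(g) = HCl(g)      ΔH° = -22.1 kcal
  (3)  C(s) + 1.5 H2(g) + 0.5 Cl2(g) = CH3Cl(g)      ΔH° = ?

ΔH° = -19.6 kcal

(1) × 2: (2)·(-20.2) = -40.4 kcal
(2) × 3: (3)·(-22.1) = -66.3 kcal
(3) reversed: contributes −x
-87.1 = (-40.4) + (-66.3) − x
x = (-87.1 − (-106.7)) / (-1) = -19.6 kcal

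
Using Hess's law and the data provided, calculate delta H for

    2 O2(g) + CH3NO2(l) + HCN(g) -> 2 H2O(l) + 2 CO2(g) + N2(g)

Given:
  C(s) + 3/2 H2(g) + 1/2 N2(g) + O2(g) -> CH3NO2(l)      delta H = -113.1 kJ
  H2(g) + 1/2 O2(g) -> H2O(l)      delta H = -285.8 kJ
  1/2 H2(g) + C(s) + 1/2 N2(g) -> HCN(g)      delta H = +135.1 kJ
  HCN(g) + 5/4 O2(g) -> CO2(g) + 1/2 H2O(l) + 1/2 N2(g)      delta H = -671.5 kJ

delta H = -1380.6 kJ

equation 1 reversed: +113.1 kJ
equation 2 as written: -285.8 kJ
equation 3 as written: +135.1 kJ
equation 4 × 2: (2)·(-671.5) = -1343.0 kJ
By Hess's law, delta H = (+113.1) + (-285.8) + (+135.1) + (-1343.0) = -1380.6 kJ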